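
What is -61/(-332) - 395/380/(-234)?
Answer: 277763/1476072 ≈ 0.18818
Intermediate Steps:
-61/(-332) - 395/380/(-234) = -61*(-1/332) - 395*1/380*(-1/234) = 61/332 - 79/76*(-1/234) = 61/332 + 79/17784 = 277763/1476072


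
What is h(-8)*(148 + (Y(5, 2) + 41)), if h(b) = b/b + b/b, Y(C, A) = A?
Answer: 382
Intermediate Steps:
h(b) = 2 (h(b) = 1 + 1 = 2)
h(-8)*(148 + (Y(5, 2) + 41)) = 2*(148 + (2 + 41)) = 2*(148 + 43) = 2*191 = 382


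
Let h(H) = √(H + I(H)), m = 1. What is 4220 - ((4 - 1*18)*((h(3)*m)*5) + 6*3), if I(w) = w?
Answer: 4202 + 70*√6 ≈ 4373.5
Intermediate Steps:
h(H) = √2*√H (h(H) = √(H + H) = √(2*H) = √2*√H)
4220 - ((4 - 1*18)*((h(3)*m)*5) + 6*3) = 4220 - ((4 - 1*18)*(((√2*√3)*1)*5) + 6*3) = 4220 - ((4 - 18)*((√6*1)*5) + 18) = 4220 - (-14*√6*5 + 18) = 4220 - (-70*√6 + 18) = 4220 - (18 - 70*√6) = 4220 + (-18 + 70*√6) = 4202 + 70*√6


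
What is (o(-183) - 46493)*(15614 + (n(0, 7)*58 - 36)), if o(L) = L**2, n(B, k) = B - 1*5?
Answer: -198805152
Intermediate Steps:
n(B, k) = -5 + B (n(B, k) = B - 5 = -5 + B)
(o(-183) - 46493)*(15614 + (n(0, 7)*58 - 36)) = ((-183)**2 - 46493)*(15614 + ((-5 + 0)*58 - 36)) = (33489 - 46493)*(15614 + (-5*58 - 36)) = -13004*(15614 + (-290 - 36)) = -13004*(15614 - 326) = -13004*15288 = -198805152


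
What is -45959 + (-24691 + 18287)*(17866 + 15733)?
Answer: -215213955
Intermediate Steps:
-45959 + (-24691 + 18287)*(17866 + 15733) = -45959 - 6404*33599 = -45959 - 215167996 = -215213955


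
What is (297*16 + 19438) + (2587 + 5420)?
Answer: 32197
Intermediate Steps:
(297*16 + 19438) + (2587 + 5420) = (4752 + 19438) + 8007 = 24190 + 8007 = 32197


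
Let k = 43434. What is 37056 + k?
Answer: 80490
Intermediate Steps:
37056 + k = 37056 + 43434 = 80490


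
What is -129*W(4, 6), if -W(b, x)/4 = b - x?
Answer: -1032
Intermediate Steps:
W(b, x) = -4*b + 4*x (W(b, x) = -4*(b - x) = -4*b + 4*x)
-129*W(4, 6) = -129*(-4*4 + 4*6) = -129*(-16 + 24) = -129*8 = -1032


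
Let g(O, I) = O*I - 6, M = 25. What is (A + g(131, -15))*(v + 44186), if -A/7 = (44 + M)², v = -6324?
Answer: -1336452876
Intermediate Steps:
g(O, I) = -6 + I*O (g(O, I) = I*O - 6 = -6 + I*O)
A = -33327 (A = -7*(44 + 25)² = -7*69² = -7*4761 = -33327)
(A + g(131, -15))*(v + 44186) = (-33327 + (-6 - 15*131))*(-6324 + 44186) = (-33327 + (-6 - 1965))*37862 = (-33327 - 1971)*37862 = -35298*37862 = -1336452876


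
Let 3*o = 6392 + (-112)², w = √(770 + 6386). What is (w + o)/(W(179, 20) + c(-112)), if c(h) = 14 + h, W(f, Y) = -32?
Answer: -3156/65 - √1789/65 ≈ -49.205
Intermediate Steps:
w = 2*√1789 (w = √7156 = 2*√1789 ≈ 84.593)
o = 6312 (o = (6392 + (-112)²)/3 = (6392 + 12544)/3 = (⅓)*18936 = 6312)
(w + o)/(W(179, 20) + c(-112)) = (2*√1789 + 6312)/(-32 + (14 - 112)) = (6312 + 2*√1789)/(-32 - 98) = (6312 + 2*√1789)/(-130) = (6312 + 2*√1789)*(-1/130) = -3156/65 - √1789/65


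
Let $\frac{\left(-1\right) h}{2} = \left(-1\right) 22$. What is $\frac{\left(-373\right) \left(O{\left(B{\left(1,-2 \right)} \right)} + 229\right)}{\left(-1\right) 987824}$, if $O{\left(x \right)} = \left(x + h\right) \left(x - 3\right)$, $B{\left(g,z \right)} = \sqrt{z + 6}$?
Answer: $\frac{68259}{987824} \approx 0.0691$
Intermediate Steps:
$B{\left(g,z \right)} = \sqrt{6 + z}$
$h = 44$ ($h = - 2 \left(\left(-1\right) 22\right) = \left(-2\right) \left(-22\right) = 44$)
$O{\left(x \right)} = \left(-3 + x\right) \left(44 + x\right)$ ($O{\left(x \right)} = \left(x + 44\right) \left(x - 3\right) = \left(44 + x\right) \left(-3 + x\right) = \left(-3 + x\right) \left(44 + x\right)$)
$\frac{\left(-373\right) \left(O{\left(B{\left(1,-2 \right)} \right)} + 229\right)}{\left(-1\right) 987824} = \frac{\left(-373\right) \left(\left(-132 + \left(\sqrt{6 - 2}\right)^{2} + 41 \sqrt{6 - 2}\right) + 229\right)}{\left(-1\right) 987824} = \frac{\left(-373\right) \left(\left(-132 + \left(\sqrt{4}\right)^{2} + 41 \sqrt{4}\right) + 229\right)}{-987824} = - 373 \left(\left(-132 + 2^{2} + 41 \cdot 2\right) + 229\right) \left(- \frac{1}{987824}\right) = - 373 \left(\left(-132 + 4 + 82\right) + 229\right) \left(- \frac{1}{987824}\right) = - 373 \left(-46 + 229\right) \left(- \frac{1}{987824}\right) = \left(-373\right) 183 \left(- \frac{1}{987824}\right) = \left(-68259\right) \left(- \frac{1}{987824}\right) = \frac{68259}{987824}$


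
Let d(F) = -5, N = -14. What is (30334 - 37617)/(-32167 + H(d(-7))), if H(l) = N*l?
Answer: 7283/32097 ≈ 0.22691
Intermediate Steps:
H(l) = -14*l
(30334 - 37617)/(-32167 + H(d(-7))) = (30334 - 37617)/(-32167 - 14*(-5)) = -7283/(-32167 + 70) = -7283/(-32097) = -7283*(-1/32097) = 7283/32097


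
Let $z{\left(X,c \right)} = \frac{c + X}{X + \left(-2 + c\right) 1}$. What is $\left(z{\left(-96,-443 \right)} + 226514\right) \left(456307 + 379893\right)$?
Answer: $\frac{102471805390600}{541} \approx 1.8941 \cdot 10^{11}$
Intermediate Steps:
$z{\left(X,c \right)} = \frac{X + c}{-2 + X + c}$ ($z{\left(X,c \right)} = \frac{X + c}{X + \left(-2 + c\right)} = \frac{X + c}{-2 + X + c}$)
$\left(z{\left(-96,-443 \right)} + 226514\right) \left(456307 + 379893\right) = \left(\frac{-96 - 443}{-2 - 96 - 443} + 226514\right) \left(456307 + 379893\right) = \left(\frac{1}{-541} \left(-539\right) + 226514\right) 836200 = \left(\left(- \frac{1}{541}\right) \left(-539\right) + 226514\right) 836200 = \left(\frac{539}{541} + 226514\right) 836200 = \frac{122544613}{541} \cdot 836200 = \frac{102471805390600}{541}$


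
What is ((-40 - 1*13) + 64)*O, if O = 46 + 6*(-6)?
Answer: 110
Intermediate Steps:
O = 10 (O = 46 - 36 = 10)
((-40 - 1*13) + 64)*O = ((-40 - 1*13) + 64)*10 = ((-40 - 13) + 64)*10 = (-53 + 64)*10 = 11*10 = 110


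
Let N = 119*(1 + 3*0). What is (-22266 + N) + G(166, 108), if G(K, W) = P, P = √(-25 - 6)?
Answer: -22147 + I*√31 ≈ -22147.0 + 5.5678*I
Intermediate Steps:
N = 119 (N = 119*(1 + 0) = 119*1 = 119)
P = I*√31 (P = √(-31) = I*√31 ≈ 5.5678*I)
G(K, W) = I*√31
(-22266 + N) + G(166, 108) = (-22266 + 119) + I*√31 = -22147 + I*√31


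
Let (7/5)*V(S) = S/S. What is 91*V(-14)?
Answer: 65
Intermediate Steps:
V(S) = 5/7 (V(S) = 5*(S/S)/7 = (5/7)*1 = 5/7)
91*V(-14) = 91*(5/7) = 65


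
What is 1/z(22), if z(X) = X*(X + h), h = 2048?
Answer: 1/45540 ≈ 2.1959e-5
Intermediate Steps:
z(X) = X*(2048 + X) (z(X) = X*(X + 2048) = X*(2048 + X))
1/z(22) = 1/(22*(2048 + 22)) = 1/(22*2070) = 1/45540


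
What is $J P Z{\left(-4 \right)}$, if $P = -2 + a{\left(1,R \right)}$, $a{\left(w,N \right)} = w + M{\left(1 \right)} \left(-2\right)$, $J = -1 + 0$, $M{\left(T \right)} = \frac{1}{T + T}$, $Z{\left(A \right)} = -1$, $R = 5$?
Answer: $-2$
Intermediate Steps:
$M{\left(T \right)} = \frac{1}{2 T}$
$J = -1$
$a{\left(w,N \right)} = -1 + w$ ($a{\left(w,N \right)} = w + \frac{1}{2 \cdot 1} \left(-2\right) = w + \frac{1}{2} \cdot 1 \left(-2\right) = w + \frac{1}{2} \left(-2\right) = w - 1 = -1 + w$)
$P = -2$ ($P = -2 + \left(-1 + 1\right) = -2 + 0 = -2$)
$J P Z{\left(-4 \right)} = \left(-1\right) \left(-2\right) \left(-1\right) = 2 \left(-1\right) = -2$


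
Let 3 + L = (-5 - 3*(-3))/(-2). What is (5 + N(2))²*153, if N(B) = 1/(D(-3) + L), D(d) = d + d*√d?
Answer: 2754*(-47*I + 65*√3)/(-37*I + 48*√3) ≈ 3691.2 + 85.828*I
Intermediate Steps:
D(d) = d + d^(3/2)
L = -5 (L = -3 + (-5 - 3*(-3))/(-2) = -3 + (-5 + 9)*(-½) = -3 + 4*(-½) = -3 - 2 = -5)
N(B) = 1/(-8 - 3*I*√3) (N(B) = 1/((-3 + (-3)^(3/2)) - 5) = 1/((-3 - 3*I*√3) - 5) = 1/(-8 - 3*I*√3))
(5 + N(2))²*153 = (5 + I/(-8*I + 3*√3))²*153 = 153*(5 + I/(-8*I + 3*√3))²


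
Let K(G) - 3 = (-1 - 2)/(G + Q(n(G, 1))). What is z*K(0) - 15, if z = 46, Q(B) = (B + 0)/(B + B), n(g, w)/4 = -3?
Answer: -153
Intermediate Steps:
n(g, w) = -12 (n(g, w) = 4*(-3) = -12)
Q(B) = ½ (Q(B) = B/((2*B)) = B*(1/(2*B)) = ½)
K(G) = 3 - 3/(½ + G) (K(G) = 3 + (-1 - 2)/(G + ½) = 3 - 3/(½ + G))
z*K(0) - 15 = 46*(3*(-1 + 2*0)/(1 + 2*0)) - 15 = 46*(3*(-1 + 0)/(1 + 0)) - 15 = 46*(3*(-1)/1) - 15 = 46*(3*1*(-1)) - 15 = 46*(-3) - 15 = -138 - 15 = -153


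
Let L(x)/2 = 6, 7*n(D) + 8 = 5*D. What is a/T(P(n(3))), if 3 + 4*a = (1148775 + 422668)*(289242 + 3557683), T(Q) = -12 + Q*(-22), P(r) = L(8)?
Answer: -1511305840693/276 ≈ -5.4757e+9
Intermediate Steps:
n(D) = -8/7 + 5*D/7 (n(D) = -8/7 + (5*D)/7 = -8/7 + 5*D/7)
L(x) = 12 (L(x) = 2*6 = 12)
P(r) = 12
T(Q) = -12 - 22*Q
a = 1511305840693 (a = -3/4 + ((1148775 + 422668)*(289242 + 3557683))/4 = -3/4 + (1571443*3846925)/4 = -3/4 + (1/4)*6045223362775 = -3/4 + 6045223362775/4 = 1511305840693)
a/T(P(n(3))) = 1511305840693/(-12 - 22*12) = 1511305840693/(-12 - 264) = 1511305840693/(-276) = 1511305840693*(-1/276) = -1511305840693/276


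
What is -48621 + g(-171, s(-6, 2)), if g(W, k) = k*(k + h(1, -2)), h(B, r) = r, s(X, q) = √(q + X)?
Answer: -48625 - 4*I ≈ -48625.0 - 4.0*I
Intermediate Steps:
s(X, q) = √(X + q)
g(W, k) = k*(-2 + k) (g(W, k) = k*(k - 2) = k*(-2 + k))
-48621 + g(-171, s(-6, 2)) = -48621 + √(-6 + 2)*(-2 + √(-6 + 2)) = -48621 + √(-4)*(-2 + √(-4)) = -48621 + (2*I)*(-2 + 2*I) = -48621 + 2*I*(-2 + 2*I)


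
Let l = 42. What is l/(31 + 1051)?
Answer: 21/541 ≈ 0.038817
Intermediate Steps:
l/(31 + 1051) = 42/(31 + 1051) = 42/1082 = 42*(1/1082) = 21/541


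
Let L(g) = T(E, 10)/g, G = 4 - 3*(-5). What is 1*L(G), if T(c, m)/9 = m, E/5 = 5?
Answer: 90/19 ≈ 4.7368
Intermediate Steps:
E = 25 (E = 5*5 = 25)
T(c, m) = 9*m
G = 19 (G = 4 + 15 = 19)
L(g) = 90/g (L(g) = (9*10)/g = 90/g)
1*L(G) = 1*(90/19) = 90/19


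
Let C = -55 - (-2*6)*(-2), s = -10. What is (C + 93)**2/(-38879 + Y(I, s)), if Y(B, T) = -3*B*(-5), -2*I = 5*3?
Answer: -392/77983 ≈ -0.0050267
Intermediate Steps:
I = -15/2 (I = -5*3/2 = -1/2*15 = -15/2 ≈ -7.5000)
Y(B, T) = 15*B
C = -79 (C = -55 - (-12)*(-2) = -55 - 1*24 = -55 - 24 = -79)
(C + 93)**2/(-38879 + Y(I, s)) = (-79 + 93)**2/(-38879 + 15*(-15/2)) = 14**2/(-38879 - 225/2) = 196/(-77983/2) = 196*(-2/77983) = -392/77983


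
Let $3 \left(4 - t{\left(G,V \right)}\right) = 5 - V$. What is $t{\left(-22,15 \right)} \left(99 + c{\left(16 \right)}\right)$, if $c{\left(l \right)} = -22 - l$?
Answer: $\frac{1342}{3} \approx 447.33$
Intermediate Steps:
$t{\left(G,V \right)} = \frac{7}{3} + \frac{V}{3}$ ($t{\left(G,V \right)} = 4 - \frac{5 - V}{3} = 4 + \left(- \frac{5}{3} + \frac{V}{3}\right) = \frac{7}{3} + \frac{V}{3}$)
$t{\left(-22,15 \right)} \left(99 + c{\left(16 \right)}\right) = \left(\frac{7}{3} + \frac{1}{3} \cdot 15\right) \left(99 - 38\right) = \left(\frac{7}{3} + 5\right) \left(99 - 38\right) = \frac{22 \left(99 - 38\right)}{3} = \frac{22}{3} \cdot 61 = \frac{1342}{3}$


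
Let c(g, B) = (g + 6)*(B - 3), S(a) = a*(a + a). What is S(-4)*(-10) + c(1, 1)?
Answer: -334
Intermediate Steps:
S(a) = 2*a² (S(a) = a*(2*a) = 2*a²)
c(g, B) = (-3 + B)*(6 + g) (c(g, B) = (6 + g)*(-3 + B) = (-3 + B)*(6 + g))
S(-4)*(-10) + c(1, 1) = (2*(-4)²)*(-10) + (-18 - 3*1 + 6*1 + 1*1) = (2*16)*(-10) + (-18 - 3 + 6 + 1) = 32*(-10) - 14 = -320 - 14 = -334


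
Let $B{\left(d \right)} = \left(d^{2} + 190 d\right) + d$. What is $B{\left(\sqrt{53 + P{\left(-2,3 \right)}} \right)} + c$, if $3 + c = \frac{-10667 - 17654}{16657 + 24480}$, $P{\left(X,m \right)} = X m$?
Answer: $\frac{1781707}{41137} + 191 \sqrt{47} \approx 1352.7$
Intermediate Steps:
$B{\left(d \right)} = d^{2} + 191 d$
$c = - \frac{151732}{41137}$ ($c = -3 + \frac{-10667 - 17654}{16657 + 24480} = -3 - \frac{28321}{41137} = - \frac{151732}{41137} \approx -3.6885$)
$B{\left(\sqrt{53 + P{\left(-2,3 \right)}} \right)} + c = \sqrt{53 - 6} \left(191 + \sqrt{53 - 6}\right) - \frac{151732}{41137} = \sqrt{47} \left(191 + \sqrt{47}\right) - \frac{151732}{41137} = - \frac{151732}{41137} + \sqrt{47} \left(191 + \sqrt{47}\right)$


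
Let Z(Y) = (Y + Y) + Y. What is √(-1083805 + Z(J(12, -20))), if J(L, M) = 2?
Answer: I*√1083799 ≈ 1041.1*I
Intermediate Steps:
Z(Y) = 3*Y (Z(Y) = 2*Y + Y = 3*Y)
√(-1083805 + Z(J(12, -20))) = √(-1083805 + 3*2) = √(-1083805 + 6) = √(-1083799) = I*√1083799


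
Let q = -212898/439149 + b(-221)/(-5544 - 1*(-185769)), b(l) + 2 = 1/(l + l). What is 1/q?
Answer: -777385951290/376882805177 ≈ -2.0627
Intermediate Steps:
b(l) = -2 + 1/(2*l) (b(l) = -2 + 1/(l + l) = -2 + 1/(2*l))
q = -376882805177/777385951290 (q = -212898/439149 + (-2 + (½)/(-221))/(-5544 - 1*(-185769)) = -212898*1/439149 + (-2 + (½)*(-1/221))/(-5544 + 185769) = -70966/146383 + (-2 - 1/442)/180225 = -70966/146383 - 885/442*1/180225 = -70966/146383 - 59/5310630 = -376882805177/777385951290 ≈ -0.48481)
1/q = 1/(-376882805177/777385951290) = -777385951290/376882805177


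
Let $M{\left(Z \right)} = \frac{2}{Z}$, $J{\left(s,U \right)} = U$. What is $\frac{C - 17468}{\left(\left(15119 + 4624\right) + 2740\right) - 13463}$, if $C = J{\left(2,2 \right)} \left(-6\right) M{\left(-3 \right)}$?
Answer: $- \frac{873}{451} \approx -1.9357$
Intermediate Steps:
$C = 8$ ($C = 2 \left(-6\right) \frac{2}{-3} = - 12 \cdot 2 \left(- \frac{1}{3}\right) = \left(-12\right) \left(- \frac{2}{3}\right) = 8$)
$\frac{C - 17468}{\left(\left(15119 + 4624\right) + 2740\right) - 13463} = \frac{8 - 17468}{\left(\left(15119 + 4624\right) + 2740\right) - 13463} = - \frac{17460}{\left(19743 + 2740\right) - 13463} = - \frac{17460}{22483 - 13463} = - \frac{17460}{9020} = \left(-17460\right) \frac{1}{9020} = - \frac{873}{451}$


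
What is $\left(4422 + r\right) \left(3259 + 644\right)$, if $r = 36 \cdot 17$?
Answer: $19647702$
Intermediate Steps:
$r = 612$
$\left(4422 + r\right) \left(3259 + 644\right) = \left(4422 + 612\right) \left(3259 + 644\right) = 5034 \cdot 3903 = 19647702$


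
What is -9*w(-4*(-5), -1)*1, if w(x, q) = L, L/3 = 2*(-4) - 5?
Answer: 351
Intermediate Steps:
L = -39 (L = 3*(2*(-4) - 5) = 3*(-8 - 5) = 3*(-13) = -39)
w(x, q) = -39
-9*w(-4*(-5), -1)*1 = -9*(-39)*1 = 351*1 = 351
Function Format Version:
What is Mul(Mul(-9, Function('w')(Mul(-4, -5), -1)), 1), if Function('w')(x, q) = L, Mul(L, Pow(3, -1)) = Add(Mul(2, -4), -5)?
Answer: 351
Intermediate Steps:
L = -39 (L = Mul(3, Add(Mul(2, -4), -5)) = Mul(3, Add(-8, -5)) = Mul(3, -13) = -39)
Function('w')(x, q) = -39
Mul(Mul(-9, Function('w')(Mul(-4, -5), -1)), 1) = Mul(Mul(-9, -39), 1) = Mul(351, 1) = 351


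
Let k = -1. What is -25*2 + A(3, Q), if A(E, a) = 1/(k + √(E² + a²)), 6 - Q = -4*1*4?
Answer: -24599/492 + √493/492 ≈ -49.953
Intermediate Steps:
Q = 22 (Q = 6 - (-4*1)*4 = 6 - (-4)*4 = 6 - 1*(-16) = 6 + 16 = 22)
A(E, a) = 1/(-1 + √(E² + a²))
-25*2 + A(3, Q) = -25*2 + 1/(-1 + √(3² + 22²)) = -5*10 + 1/(-1 + √(9 + 484)) = -50 + 1/(-1 + √493)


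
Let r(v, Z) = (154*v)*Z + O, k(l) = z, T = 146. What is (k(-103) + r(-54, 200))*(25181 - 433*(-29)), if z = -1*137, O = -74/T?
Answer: -4582285250844/73 ≈ -6.2771e+10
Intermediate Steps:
O = -37/73 (O = -74/146 = -74*1/146 = -37/73 ≈ -0.50685)
z = -137
k(l) = -137
r(v, Z) = -37/73 + 154*Z*v (r(v, Z) = (154*v)*Z - 37/73 = 154*Z*v - 37/73 = -37/73 + 154*Z*v)
(k(-103) + r(-54, 200))*(25181 - 433*(-29)) = (-137 + (-37/73 + 154*200*(-54)))*(25181 - 433*(-29)) = (-137 + (-37/73 - 1663200))*(25181 + 12557) = (-137 - 121413637/73)*37738 = -121423638/73*37738 = -4582285250844/73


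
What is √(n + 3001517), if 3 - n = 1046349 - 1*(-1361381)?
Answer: √593790 ≈ 770.58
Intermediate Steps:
n = -2407727 (n = 3 - (1046349 - 1*(-1361381)) = 3 - (1046349 + 1361381) = 3 - 1*2407730 = 3 - 2407730 = -2407727)
√(n + 3001517) = √(-2407727 + 3001517) = √593790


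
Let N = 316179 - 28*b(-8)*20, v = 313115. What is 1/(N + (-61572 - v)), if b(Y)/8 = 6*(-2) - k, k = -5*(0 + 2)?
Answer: -1/49548 ≈ -2.0182e-5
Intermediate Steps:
k = -10 (k = -5*2 = -10)
b(Y) = -16 (b(Y) = 8*(6*(-2) - 1*(-10)) = 8*(-12 + 10) = 8*(-2) = -16)
N = 325139 (N = 316179 - 28*(-16)*20 = 316179 + 448*20 = 316179 + 8960 = 325139)
1/(N + (-61572 - v)) = 1/(325139 + (-61572 - 1*313115)) = 1/(325139 + (-61572 - 313115)) = 1/(325139 - 374687) = 1/(-49548) = -1/49548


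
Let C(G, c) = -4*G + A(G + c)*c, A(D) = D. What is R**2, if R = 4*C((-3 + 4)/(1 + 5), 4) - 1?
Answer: 3969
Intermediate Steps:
C(G, c) = -4*G + c*(G + c) (C(G, c) = -4*G + (G + c)*c = -4*G + c*(G + c))
R = 63 (R = 4*(-4*(-3 + 4)/(1 + 5) + 4*((-3 + 4)/(1 + 5) + 4)) - 1 = 4*(-4/6 + 4*(1/6 + 4)) - 1 = 4*(-4/6 + 4*(1*(1/6) + 4)) - 1 = 4*(-4*1/6 + 4*(1/6 + 4)) - 1 = 4*(-2/3 + 4*(25/6)) - 1 = 4*(-2/3 + 50/3) - 1 = 4*16 - 1 = 64 - 1 = 63)
R**2 = 63**2 = 3969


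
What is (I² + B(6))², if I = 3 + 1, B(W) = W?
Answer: 484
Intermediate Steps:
I = 4
(I² + B(6))² = (4² + 6)² = (16 + 6)² = 22² = 484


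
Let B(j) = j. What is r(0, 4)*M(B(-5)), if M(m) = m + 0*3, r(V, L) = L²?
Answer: -80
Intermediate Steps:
M(m) = m (M(m) = m + 0 = m)
r(0, 4)*M(B(-5)) = 4²*(-5) = 16*(-5) = -80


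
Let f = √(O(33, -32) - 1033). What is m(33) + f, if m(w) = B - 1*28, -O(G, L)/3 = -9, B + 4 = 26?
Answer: -6 + I*√1006 ≈ -6.0 + 31.717*I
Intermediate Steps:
B = 22 (B = -4 + 26 = 22)
O(G, L) = 27 (O(G, L) = -3*(-9) = 27)
m(w) = -6 (m(w) = 22 - 1*28 = 22 - 28 = -6)
f = I*√1006 (f = √(27 - 1033) = √(-1006) = I*√1006 ≈ 31.717*I)
m(33) + f = -6 + I*√1006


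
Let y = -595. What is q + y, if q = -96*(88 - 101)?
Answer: 653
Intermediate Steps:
q = 1248 (q = -96*(-13) = 1248)
q + y = 1248 - 595 = 653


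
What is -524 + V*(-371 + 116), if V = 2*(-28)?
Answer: 13756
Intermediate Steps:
V = -56
-524 + V*(-371 + 116) = -524 - 56*(-371 + 116) = -524 - 56*(-255) = -524 + 14280 = 13756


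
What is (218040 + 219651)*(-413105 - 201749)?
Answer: -269116062114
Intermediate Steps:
(218040 + 219651)*(-413105 - 201749) = 437691*(-614854) = -269116062114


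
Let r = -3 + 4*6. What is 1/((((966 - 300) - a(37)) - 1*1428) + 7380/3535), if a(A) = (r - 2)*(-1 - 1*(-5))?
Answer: -707/590990 ≈ -0.0011963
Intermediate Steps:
r = 21 (r = -3 + 24 = 21)
a(A) = 76 (a(A) = (21 - 2)*(-1 - 1*(-5)) = 19*(-1 + 5) = 19*4 = 76)
1/((((966 - 300) - a(37)) - 1*1428) + 7380/3535) = 1/((((966 - 300) - 1*76) - 1*1428) + 7380/3535) = 1/(((666 - 76) - 1428) + 7380*(1/3535)) = 1/((590 - 1428) + 1476/707) = 1/(-838 + 1476/707) = 1/(-590990/707) = -707/590990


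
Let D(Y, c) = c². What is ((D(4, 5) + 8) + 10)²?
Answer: 1849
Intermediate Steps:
((D(4, 5) + 8) + 10)² = ((5² + 8) + 10)² = ((25 + 8) + 10)² = (33 + 10)² = 43² = 1849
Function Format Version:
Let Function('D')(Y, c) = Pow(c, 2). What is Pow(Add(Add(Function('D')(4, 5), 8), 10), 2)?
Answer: 1849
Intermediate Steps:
Pow(Add(Add(Function('D')(4, 5), 8), 10), 2) = Pow(Add(Add(Pow(5, 2), 8), 10), 2) = Pow(Add(Add(25, 8), 10), 2) = Pow(Add(33, 10), 2) = Pow(43, 2) = 1849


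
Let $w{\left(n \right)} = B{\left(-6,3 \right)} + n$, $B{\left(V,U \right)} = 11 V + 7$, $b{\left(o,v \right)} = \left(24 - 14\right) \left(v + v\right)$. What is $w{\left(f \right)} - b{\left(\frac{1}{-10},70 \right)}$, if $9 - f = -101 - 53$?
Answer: $-1296$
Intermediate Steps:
$b{\left(o,v \right)} = 20 v$ ($b{\left(o,v \right)} = 10 \cdot 2 v = 20 v$)
$B{\left(V,U \right)} = 7 + 11 V$
$f = 163$ ($f = 9 - \left(-101 - 53\right) = 9 - -154 = 9 + 154 = 163$)
$w{\left(n \right)} = -59 + n$ ($w{\left(n \right)} = \left(7 + 11 \left(-6\right)\right) + n = \left(7 - 66\right) + n = -59 + n$)
$w{\left(f \right)} - b{\left(\frac{1}{-10},70 \right)} = \left(-59 + 163\right) - 20 \cdot 70 = 104 - 1400 = -1296$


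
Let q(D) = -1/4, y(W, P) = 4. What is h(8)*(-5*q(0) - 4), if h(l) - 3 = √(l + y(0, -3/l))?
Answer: -33/4 - 11*√3/2 ≈ -17.776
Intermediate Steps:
q(D) = -¼ (q(D) = -1*¼ = -¼)
h(l) = 3 + √(4 + l) (h(l) = 3 + √(l + 4) = 3 + √(4 + l))
h(8)*(-5*q(0) - 4) = (3 + √(4 + 8))*(-5*(-¼) - 4) = (3 + √12)*(5/4 - 4) = (3 + 2*√3)*(-11/4) = -33/4 - 11*√3/2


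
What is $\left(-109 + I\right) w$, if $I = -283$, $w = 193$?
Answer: $-75656$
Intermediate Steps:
$\left(-109 + I\right) w = \left(-109 - 283\right) 193 = \left(-392\right) 193 = -75656$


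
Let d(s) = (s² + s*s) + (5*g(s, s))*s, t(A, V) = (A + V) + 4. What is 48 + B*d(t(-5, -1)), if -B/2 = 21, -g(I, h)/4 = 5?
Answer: -8688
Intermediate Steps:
g(I, h) = -20 (g(I, h) = -4*5 = -20)
t(A, V) = 4 + A + V
B = -42 (B = -2*21 = -42)
d(s) = -100*s + 2*s² (d(s) = (s² + s*s) + (5*(-20))*s = (s² + s²) - 100*s = 2*s² - 100*s = -100*s + 2*s²)
48 + B*d(t(-5, -1)) = 48 - 84*(4 - 5 - 1)*(-50 + (4 - 5 - 1)) = 48 - 84*(-2)*(-50 - 2) = 48 - 84*(-2)*(-52) = 48 - 42*208 = 48 - 8736 = -8688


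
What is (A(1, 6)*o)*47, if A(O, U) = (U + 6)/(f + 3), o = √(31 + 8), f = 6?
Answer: 188*√39/3 ≈ 391.35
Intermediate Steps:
o = √39 ≈ 6.2450
A(O, U) = ⅔ + U/9 (A(O, U) = (U + 6)/(6 + 3) = (6 + U)/9 = (6 + U)*(⅑) = ⅔ + U/9)
(A(1, 6)*o)*47 = ((⅔ + (⅑)*6)*√39)*47 = ((⅔ + ⅔)*√39)*47 = (4*√39/3)*47 = 188*√39/3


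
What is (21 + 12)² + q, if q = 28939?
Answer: 30028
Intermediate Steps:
(21 + 12)² + q = (21 + 12)² + 28939 = 33² + 28939 = 1089 + 28939 = 30028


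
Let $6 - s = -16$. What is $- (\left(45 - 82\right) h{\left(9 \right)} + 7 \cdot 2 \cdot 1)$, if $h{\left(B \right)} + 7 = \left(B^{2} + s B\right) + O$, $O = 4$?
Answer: $10198$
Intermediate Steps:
$s = 22$ ($s = 6 - -16 = 6 + 16 = 22$)
$h{\left(B \right)} = -3 + B^{2} + 22 B$ ($h{\left(B \right)} = -7 + \left(\left(B^{2} + 22 B\right) + 4\right) = -7 + \left(4 + B^{2} + 22 B\right) = -3 + B^{2} + 22 B$)
$- (\left(45 - 82\right) h{\left(9 \right)} + 7 \cdot 2 \cdot 1) = - (\left(45 - 82\right) \left(-3 + 9^{2} + 22 \cdot 9\right) + 7 \cdot 2 \cdot 1) = - (- 37 \left(-3 + 81 + 198\right) + 14 \cdot 1) = - (\left(-37\right) 276 + 14) = - (-10212 + 14) = \left(-1\right) \left(-10198\right) = 10198$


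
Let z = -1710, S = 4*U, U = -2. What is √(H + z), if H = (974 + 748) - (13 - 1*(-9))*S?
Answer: 2*√47 ≈ 13.711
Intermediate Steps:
S = -8 (S = 4*(-2) = -8)
H = 1898 (H = (974 + 748) - (13 - 1*(-9))*(-8) = 1722 - (13 + 9)*(-8) = 1722 - 22*(-8) = 1722 - 1*(-176) = 1722 + 176 = 1898)
√(H + z) = √(1898 - 1710) = √188 = 2*√47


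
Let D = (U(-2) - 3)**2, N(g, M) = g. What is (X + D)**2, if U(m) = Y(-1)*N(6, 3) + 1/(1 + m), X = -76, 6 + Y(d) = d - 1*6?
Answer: 44195904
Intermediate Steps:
Y(d) = -12 + d (Y(d) = -6 + (d - 1*6) = -6 + (d - 6) = -6 + (-6 + d) = -12 + d)
U(m) = -78 + 1/(1 + m) (U(m) = (-12 - 1)*6 + 1/(1 + m) = -13*6 + 1/(1 + m) = -78 + 1/(1 + m))
D = 6724 (D = ((-77 - 78*(-2))/(1 - 2) - 3)**2 = ((-77 + 156)/(-1) - 3)**2 = (-1*79 - 3)**2 = (-79 - 3)**2 = (-82)**2 = 6724)
(X + D)**2 = (-76 + 6724)**2 = 6648**2 = 44195904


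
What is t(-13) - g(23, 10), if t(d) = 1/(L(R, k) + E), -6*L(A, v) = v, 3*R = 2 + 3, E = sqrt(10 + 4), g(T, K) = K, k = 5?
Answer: -4760/479 + 36*sqrt(14)/479 ≈ -9.6562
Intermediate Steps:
E = sqrt(14) ≈ 3.7417
R = 5/3 (R = (2 + 3)/3 = (1/3)*5 = 5/3 ≈ 1.6667)
L(A, v) = -v/6
t(d) = 1/(-5/6 + sqrt(14)) (t(d) = 1/(-1/6*5 + sqrt(14)) = 1/(-5/6 + sqrt(14)))
t(-13) - g(23, 10) = (30/479 + 36*sqrt(14)/479) - 1*10 = (30/479 + 36*sqrt(14)/479) - 10 = -4760/479 + 36*sqrt(14)/479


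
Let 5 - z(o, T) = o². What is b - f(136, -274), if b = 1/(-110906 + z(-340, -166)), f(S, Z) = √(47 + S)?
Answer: -1/226501 - √183 ≈ -13.528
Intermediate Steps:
z(o, T) = 5 - o²
b = -1/226501 (b = 1/(-110906 + (5 - 1*(-340)²)) = 1/(-110906 + (5 - 1*115600)) = 1/(-110906 + (5 - 115600)) = 1/(-110906 - 115595) = 1/(-226501) = -1/226501 ≈ -4.4150e-6)
b - f(136, -274) = -1/226501 - √(47 + 136) = -1/226501 - √183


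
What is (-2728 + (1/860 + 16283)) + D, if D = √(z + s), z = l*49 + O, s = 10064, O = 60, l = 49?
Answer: 11657301/860 + 5*√501 ≈ 13667.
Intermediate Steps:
z = 2461 (z = 49*49 + 60 = 2401 + 60 = 2461)
D = 5*√501 (D = √(2461 + 10064) = √12525 = 5*√501 ≈ 111.92)
(-2728 + (1/860 + 16283)) + D = (-2728 + (1/860 + 16283)) + 5*√501 = (-2728 + 14003381/860) + 5*√501 = 11657301/860 + 5*√501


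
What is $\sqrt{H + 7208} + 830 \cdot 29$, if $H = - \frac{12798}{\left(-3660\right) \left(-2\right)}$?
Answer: $24070 + \frac{\sqrt{2681446235}}{610} \approx 24155.0$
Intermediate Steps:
$H = - \frac{2133}{1220}$ ($H = - \frac{12798}{7320} = \left(-1\right) \frac{2133}{1220} = - \frac{2133}{1220} \approx -1.7484$)
$\sqrt{H + 7208} + 830 \cdot 29 = \sqrt{- \frac{2133}{1220} + 7208} + 830 \cdot 29 = \sqrt{\frac{8791627}{1220}} + 24070 = \frac{\sqrt{2681446235}}{610} + 24070 = 24070 + \frac{\sqrt{2681446235}}{610}$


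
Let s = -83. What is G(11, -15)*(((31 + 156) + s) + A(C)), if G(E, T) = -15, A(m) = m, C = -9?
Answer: -1425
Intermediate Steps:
G(11, -15)*(((31 + 156) + s) + A(C)) = -15*(((31 + 156) - 83) - 9) = -15*((187 - 83) - 9) = -15*(104 - 9) = -15*95 = -1425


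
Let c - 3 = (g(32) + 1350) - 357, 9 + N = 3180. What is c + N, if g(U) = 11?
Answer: 4178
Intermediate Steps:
N = 3171 (N = -9 + 3180 = 3171)
c = 1007 (c = 3 + ((11 + 1350) - 357) = 3 + (1361 - 357) = 3 + 1004 = 1007)
c + N = 1007 + 3171 = 4178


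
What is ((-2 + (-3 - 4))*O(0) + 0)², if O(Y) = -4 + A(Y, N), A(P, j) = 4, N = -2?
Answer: 0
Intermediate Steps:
O(Y) = 0 (O(Y) = -4 + 4 = 0)
((-2 + (-3 - 4))*O(0) + 0)² = ((-2 + (-3 - 4))*0 + 0)² = ((-2 - 7)*0 + 0)² = (-9*0 + 0)² = (0 + 0)² = 0² = 0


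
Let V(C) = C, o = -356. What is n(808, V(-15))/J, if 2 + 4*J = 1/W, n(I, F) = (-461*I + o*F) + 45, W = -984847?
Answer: 1446161152964/1969695 ≈ 7.3421e+5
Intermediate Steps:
n(I, F) = 45 - 461*I - 356*F (n(I, F) = (-461*I - 356*F) + 45 = 45 - 461*I - 356*F)
J = -1969695/3939388 (J = -1/2 + (1/4)/(-984847) = -1/2 + (1/4)*(-1/984847) = -1/2 - 1/3939388 = -1969695/3939388 ≈ -0.50000)
n(808, V(-15))/J = (45 - 461*808 - 356*(-15))/(-1969695/3939388) = (45 - 372488 + 5340)*(-3939388/1969695) = -367103*(-3939388/1969695) = 1446161152964/1969695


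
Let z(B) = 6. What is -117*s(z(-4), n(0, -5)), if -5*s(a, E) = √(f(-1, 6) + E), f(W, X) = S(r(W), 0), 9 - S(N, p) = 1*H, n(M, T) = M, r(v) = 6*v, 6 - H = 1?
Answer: 234/5 ≈ 46.800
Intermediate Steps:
H = 5 (H = 6 - 1*1 = 6 - 1 = 5)
S(N, p) = 4 (S(N, p) = 9 - 5 = 4)
f(W, X) = 4
s(a, E) = -√(4 + E)/5
-117*s(z(-4), n(0, -5)) = -(-117)*√(4 + 0)/5 = -(-117)*√4/5 = -(-117)*2/5 = -117*(-⅖) = 234/5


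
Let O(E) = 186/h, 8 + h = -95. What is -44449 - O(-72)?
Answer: -4578061/103 ≈ -44447.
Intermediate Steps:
h = -103 (h = -8 - 95 = -103)
O(E) = -186/103 (O(E) = 186/(-103) = 186*(-1/103) = -186/103)
-44449 - O(-72) = -44449 - 1*(-186/103) = -44449 + 186/103 = -4578061/103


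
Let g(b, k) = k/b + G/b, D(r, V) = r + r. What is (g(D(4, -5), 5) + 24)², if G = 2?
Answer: 39601/64 ≈ 618.77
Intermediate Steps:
D(r, V) = 2*r
g(b, k) = 2/b + k/b (g(b, k) = k/b + 2/b = 2/b + k/b)
(g(D(4, -5), 5) + 24)² = ((2 + 5)/((2*4)) + 24)² = (7/8 + 24)² = (199/8)² = 39601/64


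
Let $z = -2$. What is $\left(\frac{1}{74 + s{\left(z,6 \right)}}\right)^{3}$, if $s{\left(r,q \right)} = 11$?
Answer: $\frac{1}{614125} \approx 1.6283 \cdot 10^{-6}$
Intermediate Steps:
$\left(\frac{1}{74 + s{\left(z,6 \right)}}\right)^{3} = \left(\frac{1}{74 + 11}\right)^{3} = \left(\frac{1}{85}\right)^{3} = \frac{1}{614125}$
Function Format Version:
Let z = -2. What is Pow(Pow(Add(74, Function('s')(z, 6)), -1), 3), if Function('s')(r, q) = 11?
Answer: Rational(1, 614125) ≈ 1.6283e-6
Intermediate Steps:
Pow(Pow(Add(74, Function('s')(z, 6)), -1), 3) = Pow(Pow(Add(74, 11), -1), 3) = Pow(Pow(85, -1), 3) = Pow(Rational(1, 85), 3) = Rational(1, 614125)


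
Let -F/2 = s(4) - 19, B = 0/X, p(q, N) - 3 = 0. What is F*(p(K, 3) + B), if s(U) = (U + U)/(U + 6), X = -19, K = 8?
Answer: 546/5 ≈ 109.20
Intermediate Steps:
s(U) = 2*U/(6 + U) (s(U) = (2*U)/(6 + U) = 2*U/(6 + U))
p(q, N) = 3 (p(q, N) = 3 + 0 = 3)
B = 0 (B = 0/(-19) = 0*(-1/19) = 0)
F = 182/5 (F = -2*(2*4/(6 + 4) - 19) = -2*(2*4/10 - 19) = -2*(2*4*(⅒) - 19) = -2*(⅘ - 19) = -2*(-91/5) = 182/5 ≈ 36.400)
F*(p(K, 3) + B) = 182*(3 + 0)/5 = (182/5)*3 = 546/5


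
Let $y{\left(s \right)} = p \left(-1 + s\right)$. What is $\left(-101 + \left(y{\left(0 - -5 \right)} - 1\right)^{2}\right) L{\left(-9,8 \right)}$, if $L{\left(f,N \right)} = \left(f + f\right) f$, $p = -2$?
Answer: $-3240$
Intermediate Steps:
$y{\left(s \right)} = 2 - 2 s$ ($y{\left(s \right)} = - 2 \left(-1 + s\right) = 2 - 2 s$)
$L{\left(f,N \right)} = 2 f^{2}$ ($L{\left(f,N \right)} = 2 f f = 2 f^{2}$)
$\left(-101 + \left(y{\left(0 - -5 \right)} - 1\right)^{2}\right) L{\left(-9,8 \right)} = \left(-101 + \left(\left(2 - 2 \left(0 - -5\right)\right) - 1\right)^{2}\right) 2 \left(-9\right)^{2} = \left(-101 + \left(\left(2 - 2 \left(0 + 5\right)\right) - 1\right)^{2}\right) 2 \cdot 81 = \left(-101 + \left(\left(2 - 10\right) - 1\right)^{2}\right) 162 = \left(-101 + \left(-8 - 1\right)^{2}\right) 162 = \left(-101 + \left(-9\right)^{2}\right) 162 = \left(-101 + 81\right) 162 = \left(-20\right) 162 = -3240$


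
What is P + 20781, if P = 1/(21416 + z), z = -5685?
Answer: 326905912/15731 ≈ 20781.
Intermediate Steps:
P = 1/15731 (P = 1/(21416 - 5685) = 1/15731 ≈ 6.3569e-5)
P + 20781 = 1/15731 + 20781 = 326905912/15731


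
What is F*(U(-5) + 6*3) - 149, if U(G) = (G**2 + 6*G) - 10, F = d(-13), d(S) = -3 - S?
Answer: -119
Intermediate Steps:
F = 10 (F = -3 - 1*(-13) = -3 + 13 = 10)
U(G) = -10 + G**2 + 6*G
F*(U(-5) + 6*3) - 149 = 10*((-10 + (-5)**2 + 6*(-5)) + 6*3) - 149 = 10*((-10 + 25 - 30) + 18) - 149 = 10*(-15 + 18) - 149 = 10*3 - 149 = 30 - 149 = -119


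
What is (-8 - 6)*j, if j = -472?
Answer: 6608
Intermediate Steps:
(-8 - 6)*j = (-8 - 6)*(-472) = -14*(-472) = 6608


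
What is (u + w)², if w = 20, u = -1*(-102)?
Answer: 14884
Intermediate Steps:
u = 102
(u + w)² = (102 + 20)² = 122² = 14884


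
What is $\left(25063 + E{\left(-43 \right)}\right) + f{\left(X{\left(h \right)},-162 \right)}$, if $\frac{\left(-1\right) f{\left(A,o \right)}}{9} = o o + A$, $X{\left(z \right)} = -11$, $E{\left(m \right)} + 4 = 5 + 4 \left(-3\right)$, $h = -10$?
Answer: $-211045$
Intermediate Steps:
$E{\left(m \right)} = -11$ ($E{\left(m \right)} = -4 + \left(5 + 4 \left(-3\right)\right) = -4 + \left(5 - 12\right) = -4 - 7 = -11$)
$f{\left(A,o \right)} = - 9 A - 9 o^{2}$ ($f{\left(A,o \right)} = - 9 \left(o o + A\right) = - 9 \left(o^{2} + A\right) = - 9 \left(A + o^{2}\right) = - 9 A - 9 o^{2}$)
$\left(25063 + E{\left(-43 \right)}\right) + f{\left(X{\left(h \right)},-162 \right)} = \left(25063 - 11\right) - \left(-99 + 9 \left(-162\right)^{2}\right) = 25052 + \left(99 - 236196\right) = 25052 - 236097 = -211045$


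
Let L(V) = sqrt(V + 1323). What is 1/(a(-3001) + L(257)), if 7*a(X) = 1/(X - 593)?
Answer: 25158/1000021443119 + 1265849928*sqrt(395)/1000021443119 ≈ 0.025158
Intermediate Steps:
a(X) = 1/(7*(-593 + X)) (a(X) = 1/(7*(X - 593)) = 1/(7*(-593 + X)))
L(V) = sqrt(1323 + V)
1/(a(-3001) + L(257)) = 1/(1/(7*(-593 - 3001)) + sqrt(1323 + 257)) = 1/((1/7)/(-3594) + sqrt(1580)) = 1/((1/7)*(-1/3594) + 2*sqrt(395)) = 1/(-1/25158 + 2*sqrt(395))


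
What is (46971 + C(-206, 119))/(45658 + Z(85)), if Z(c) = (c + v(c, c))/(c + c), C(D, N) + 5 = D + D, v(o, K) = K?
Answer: 46554/45659 ≈ 1.0196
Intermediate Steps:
C(D, N) = -5 + 2*D (C(D, N) = -5 + (D + D) = -5 + 2*D)
Z(c) = 1 (Z(c) = (c + c)/(c + c) = (2*c)/((2*c)) = (2*c)*(1/(2*c)) = 1)
(46971 + C(-206, 119))/(45658 + Z(85)) = (46971 + (-5 + 2*(-206)))/(45658 + 1) = (46971 + (-5 - 412))/45659 = (46971 - 417)*(1/45659) = 46554*(1/45659) = 46554/45659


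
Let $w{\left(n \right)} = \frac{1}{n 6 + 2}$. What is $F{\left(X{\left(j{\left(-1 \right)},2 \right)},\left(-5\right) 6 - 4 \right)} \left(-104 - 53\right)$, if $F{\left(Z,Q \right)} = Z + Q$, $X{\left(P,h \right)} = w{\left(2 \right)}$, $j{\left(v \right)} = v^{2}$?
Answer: $\frac{74575}{14} \approx 5326.8$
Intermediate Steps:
$w{\left(n \right)} = \frac{1}{2 + 6 n}$ ($w{\left(n \right)} = \frac{1}{6 n + 2} = \frac{1}{2 + 6 n}$)
$X{\left(P,h \right)} = \frac{1}{14}$ ($X{\left(P,h \right)} = \frac{1}{2 \left(1 + 3 \cdot 2\right)} = \frac{1}{2 \left(1 + 6\right)} = \frac{1}{2 \cdot 7} = \frac{1}{2} \cdot \frac{1}{7} = \frac{1}{14}$)
$F{\left(Z,Q \right)} = Q + Z$
$F{\left(X{\left(j{\left(-1 \right)},2 \right)},\left(-5\right) 6 - 4 \right)} \left(-104 - 53\right) = \left(\left(\left(-5\right) 6 - 4\right) + \frac{1}{14}\right) \left(-104 - 53\right) = \left(\left(-30 - 4\right) + \frac{1}{14}\right) \left(-157\right) = \left(-34 + \frac{1}{14}\right) \left(-157\right) = \left(- \frac{475}{14}\right) \left(-157\right) = \frac{74575}{14}$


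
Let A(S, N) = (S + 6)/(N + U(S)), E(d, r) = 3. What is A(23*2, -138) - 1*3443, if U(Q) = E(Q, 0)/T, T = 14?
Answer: -6642275/1929 ≈ -3443.4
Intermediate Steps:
U(Q) = 3/14
A(S, N) = (6 + S)/(3/14 + N) (A(S, N) = (S + 6)/(N + 3/14) = (6 + S)/(3/14 + N))
A(23*2, -138) - 1*3443 = 14*(6 + 23*2)/(3 + 14*(-138)) - 1*3443 = 14*(6 + 46)/(3 - 1932) - 3443 = 14*52/(-1929) - 3443 = 14*(-1/1929)*52 - 3443 = -728/1929 - 3443 = -6642275/1929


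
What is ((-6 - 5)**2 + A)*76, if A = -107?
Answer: 1064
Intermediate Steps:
((-6 - 5)**2 + A)*76 = ((-6 - 5)**2 - 107)*76 = ((-11)**2 - 107)*76 = (121 - 107)*76 = 14*76 = 1064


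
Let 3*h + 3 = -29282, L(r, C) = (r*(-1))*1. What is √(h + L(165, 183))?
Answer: 2*I*√22335/3 ≈ 99.633*I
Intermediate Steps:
L(r, C) = -r (L(r, C) = -r*1 = -r)
h = -29285/3 (h = -1 + (⅓)*(-29282) = -1 - 29282/3 = -29285/3 ≈ -9761.7)
√(h + L(165, 183)) = √(-29285/3 - 1*165) = √(-29285/3 - 165) = √(-29780/3) = 2*I*√22335/3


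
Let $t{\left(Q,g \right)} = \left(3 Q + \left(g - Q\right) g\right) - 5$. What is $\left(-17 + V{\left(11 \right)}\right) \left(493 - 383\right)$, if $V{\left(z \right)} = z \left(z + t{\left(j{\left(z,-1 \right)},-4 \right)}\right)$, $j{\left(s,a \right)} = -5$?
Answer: $-17600$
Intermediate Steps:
$t{\left(Q,g \right)} = -5 + 3 Q + g \left(g - Q\right)$ ($t{\left(Q,g \right)} = \left(3 Q + g \left(g - Q\right)\right) - 5 = -5 + 3 Q + g \left(g - Q\right)$)
$V{\left(z \right)} = z \left(-24 + z\right)$ ($V{\left(z \right)} = z \left(z + \left(-5 + \left(-4\right)^{2} + 3 \left(-5\right) - \left(-5\right) \left(-4\right)\right)\right) = z \left(z - 24\right) = z \left(-24 + z\right)$)
$\left(-17 + V{\left(11 \right)}\right) \left(493 - 383\right) = \left(-17 + 11 \left(-24 + 11\right)\right) \left(493 - 383\right) = \left(-17 + 11 \left(-13\right)\right) 110 = \left(-17 - 143\right) 110 = \left(-160\right) 110 = -17600$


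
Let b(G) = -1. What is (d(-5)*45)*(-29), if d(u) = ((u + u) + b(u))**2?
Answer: -157905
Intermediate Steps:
d(u) = (-1 + 2*u)**2 (d(u) = ((u + u) - 1)**2 = (2*u - 1)**2 = (-1 + 2*u)**2)
(d(-5)*45)*(-29) = ((-1 + 2*(-5))**2*45)*(-29) = ((-1 - 10)**2*45)*(-29) = ((-11)**2*45)*(-29) = (121*45)*(-29) = 5445*(-29) = -157905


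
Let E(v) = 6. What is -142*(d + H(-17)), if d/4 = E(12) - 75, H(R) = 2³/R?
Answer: 667400/17 ≈ 39259.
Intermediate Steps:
H(R) = 8/R
d = -276 (d = 4*(6 - 75) = 4*(-69) = -276)
-142*(d + H(-17)) = -142*(-276 + 8/(-17)) = -142*(-276 + 8*(-1/17)) = -142*(-276 - 8/17) = -142*(-4700/17) = 667400/17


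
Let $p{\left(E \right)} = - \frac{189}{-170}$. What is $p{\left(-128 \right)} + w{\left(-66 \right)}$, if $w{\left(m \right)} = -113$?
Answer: $- \frac{19021}{170} \approx -111.89$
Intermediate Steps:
$p{\left(E \right)} = \frac{189}{170}$ ($p{\left(E \right)} = \left(-189\right) \left(- \frac{1}{170}\right) = \frac{189}{170}$)
$p{\left(-128 \right)} + w{\left(-66 \right)} = \frac{189}{170} - 113 = - \frac{19021}{170}$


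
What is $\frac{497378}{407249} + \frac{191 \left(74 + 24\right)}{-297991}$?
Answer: $\frac{140591280816}{121356536759} \approx 1.1585$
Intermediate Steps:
$\frac{497378}{407249} + \frac{191 \left(74 + 24\right)}{-297991} = 497378 \cdot \frac{1}{407249} + 191 \cdot 98 \left(- \frac{1}{297991}\right) = \frac{497378}{407249} + 18718 \left(- \frac{1}{297991}\right) = \frac{497378}{407249} - \frac{18718}{297991} = \frac{140591280816}{121356536759}$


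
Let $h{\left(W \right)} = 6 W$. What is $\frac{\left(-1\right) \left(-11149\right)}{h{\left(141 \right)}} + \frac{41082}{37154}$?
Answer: $\frac{224492659}{15716142} \approx 14.284$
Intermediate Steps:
$\frac{\left(-1\right) \left(-11149\right)}{h{\left(141 \right)}} + \frac{41082}{37154} = \frac{\left(-1\right) \left(-11149\right)}{6 \cdot 141} + \frac{41082}{37154} = \frac{11149}{846} + 41082 \cdot \frac{1}{37154} = 11149 \cdot \frac{1}{846} + \frac{20541}{18577} = \frac{11149}{846} + \frac{20541}{18577} = \frac{224492659}{15716142}$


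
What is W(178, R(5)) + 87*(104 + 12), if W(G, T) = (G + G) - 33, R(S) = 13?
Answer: 10415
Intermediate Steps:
W(G, T) = -33 + 2*G (W(G, T) = 2*G - 33 = -33 + 2*G)
W(178, R(5)) + 87*(104 + 12) = (-33 + 2*178) + 87*(104 + 12) = (-33 + 356) + 87*116 = 323 + 10092 = 10415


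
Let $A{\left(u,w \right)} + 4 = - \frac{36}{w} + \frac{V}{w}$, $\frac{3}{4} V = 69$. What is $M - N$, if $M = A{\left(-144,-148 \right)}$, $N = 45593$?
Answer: $- \frac{1687103}{37} \approx -45597.0$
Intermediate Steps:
$V = 92$ ($V = \frac{4}{3} \cdot 69 = 92$)
$A{\left(u,w \right)} = -4 + \frac{56}{w}$ ($A{\left(u,w \right)} = -4 + \left(- \frac{36}{w} + \frac{92}{w}\right) = -4 + \frac{56}{w}$)
$M = - \frac{162}{37}$ ($M = -4 + \frac{56}{-148} = -4 + 56 \left(- \frac{1}{148}\right) = -4 - \frac{14}{37} = - \frac{162}{37} \approx -4.3784$)
$M - N = - \frac{162}{37} - 45593 = - \frac{1687103}{37}$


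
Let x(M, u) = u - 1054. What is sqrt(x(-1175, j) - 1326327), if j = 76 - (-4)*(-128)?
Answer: I*sqrt(1327817) ≈ 1152.3*I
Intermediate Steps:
j = -436 (j = 76 - 1*512 = 76 - 512 = -436)
x(M, u) = -1054 + u
sqrt(x(-1175, j) - 1326327) = sqrt((-1054 - 436) - 1326327) = sqrt(-1490 - 1326327) = sqrt(-1327817) = I*sqrt(1327817)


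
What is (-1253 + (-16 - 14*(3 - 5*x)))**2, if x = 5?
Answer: 923521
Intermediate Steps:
(-1253 + (-16 - 14*(3 - 5*x)))**2 = (-1253 + (-16 - 14*(3 - 5*5)))**2 = (-1253 + (-16 - 14*(3 - 25)))**2 = (-1253 + (-16 - 14*(-22)))**2 = (-1253 + (-16 + 308))**2 = (-1253 + 292)**2 = (-961)**2 = 923521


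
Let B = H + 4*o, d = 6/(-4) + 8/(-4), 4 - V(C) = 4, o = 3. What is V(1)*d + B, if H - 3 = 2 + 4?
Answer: 21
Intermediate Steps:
V(C) = 0 (V(C) = 4 - 1*4 = 4 - 4 = 0)
H = 9 (H = 3 + (2 + 4) = 3 + 6 = 9)
d = -7/2 (d = 6*(-1/4) + 8*(-1/4) = -3/2 - 2 = -7/2 ≈ -3.5000)
B = 21 (B = 9 + 4*3 = 9 + 12 = 21)
V(1)*d + B = 0*(-7/2) + 21 = 0 + 21 = 21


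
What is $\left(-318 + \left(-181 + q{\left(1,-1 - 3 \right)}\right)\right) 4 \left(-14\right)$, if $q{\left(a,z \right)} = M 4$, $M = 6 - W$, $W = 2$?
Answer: $27048$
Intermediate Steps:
$M = 4$ ($M = 6 - 2 = 4$)
$q{\left(a,z \right)} = 16$ ($q{\left(a,z \right)} = 4 \cdot 4 = 16$)
$\left(-318 + \left(-181 + q{\left(1,-1 - 3 \right)}\right)\right) 4 \left(-14\right) = \left(-318 + \left(-181 + 16\right)\right) 4 \left(-14\right) = \left(-318 - 165\right) \left(-56\right) = \left(-483\right) \left(-56\right) = 27048$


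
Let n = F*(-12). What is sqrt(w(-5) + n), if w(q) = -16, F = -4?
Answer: 4*sqrt(2) ≈ 5.6569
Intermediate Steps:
n = 48 (n = -4*(-12) = 48)
sqrt(w(-5) + n) = sqrt(-16 + 48) = sqrt(32) = 4*sqrt(2)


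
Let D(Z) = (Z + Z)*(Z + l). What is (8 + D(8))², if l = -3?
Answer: 7744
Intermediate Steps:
D(Z) = 2*Z*(-3 + Z) (D(Z) = (Z + Z)*(Z - 3) = (2*Z)*(-3 + Z) = 2*Z*(-3 + Z))
(8 + D(8))² = (8 + 2*8*(-3 + 8))² = (8 + 2*8*5)² = (8 + 80)² = 88² = 7744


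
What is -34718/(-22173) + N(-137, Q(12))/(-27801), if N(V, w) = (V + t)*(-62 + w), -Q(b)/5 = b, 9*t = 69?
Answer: 615334742/616431573 ≈ 0.99822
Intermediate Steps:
t = 23/3 (t = (⅑)*69 = 23/3 ≈ 7.6667)
Q(b) = -5*b
N(V, w) = (-62 + w)*(23/3 + V) (N(V, w) = (V + 23/3)*(-62 + w) = (23/3 + V)*(-62 + w) = (-62 + w)*(23/3 + V))
-34718/(-22173) + N(-137, Q(12))/(-27801) = -34718/(-22173) + (-1426/3 - 62*(-137) + 23*(-5*12)/3 - (-685)*12)/(-27801) = -34718*(-1/22173) + (-1426/3 + 8494 + (23/3)*(-60) - 137*(-60))*(-1/27801) = 34718/22173 + (-1426/3 + 8494 - 460 + 8220)*(-1/27801) = 34718/22173 + (47336/3)*(-1/27801) = 34718/22173 - 47336/83403 = 615334742/616431573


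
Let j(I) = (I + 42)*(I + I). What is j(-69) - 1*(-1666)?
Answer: 5392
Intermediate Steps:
j(I) = 2*I*(42 + I) (j(I) = (42 + I)*(2*I) = 2*I*(42 + I))
j(-69) - 1*(-1666) = 2*(-69)*(42 - 69) - 1*(-1666) = 2*(-69)*(-27) + 1666 = 3726 + 1666 = 5392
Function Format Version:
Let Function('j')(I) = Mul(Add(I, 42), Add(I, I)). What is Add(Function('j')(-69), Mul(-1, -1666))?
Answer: 5392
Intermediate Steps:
Function('j')(I) = Mul(2, I, Add(42, I)) (Function('j')(I) = Mul(Add(42, I), Mul(2, I)) = Mul(2, I, Add(42, I)))
Add(Function('j')(-69), Mul(-1, -1666)) = Add(Mul(2, -69, Add(42, -69)), Mul(-1, -1666)) = Add(Mul(2, -69, -27), 1666) = Add(3726, 1666) = 5392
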